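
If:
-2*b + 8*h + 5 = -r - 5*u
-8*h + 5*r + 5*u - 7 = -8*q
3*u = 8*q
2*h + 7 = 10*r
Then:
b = 503*u/70 + 4/5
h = 8*u/7 - 1/2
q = 3*u/8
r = 8*u/35 + 3/5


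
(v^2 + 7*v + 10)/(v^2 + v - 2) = (v + 5)/(v - 1)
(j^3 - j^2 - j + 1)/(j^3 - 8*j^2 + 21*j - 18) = (j^3 - j^2 - j + 1)/(j^3 - 8*j^2 + 21*j - 18)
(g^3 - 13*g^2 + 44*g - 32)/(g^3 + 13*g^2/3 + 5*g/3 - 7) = 3*(g^2 - 12*g + 32)/(3*g^2 + 16*g + 21)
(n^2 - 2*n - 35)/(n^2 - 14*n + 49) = (n + 5)/(n - 7)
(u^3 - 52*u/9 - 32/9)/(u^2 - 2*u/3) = (9*u^3 - 52*u - 32)/(3*u*(3*u - 2))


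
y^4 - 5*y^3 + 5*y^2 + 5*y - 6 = (y - 3)*(y - 2)*(y - 1)*(y + 1)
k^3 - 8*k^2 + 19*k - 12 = (k - 4)*(k - 3)*(k - 1)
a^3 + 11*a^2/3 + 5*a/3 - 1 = (a - 1/3)*(a + 1)*(a + 3)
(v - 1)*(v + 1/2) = v^2 - v/2 - 1/2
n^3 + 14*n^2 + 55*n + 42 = (n + 1)*(n + 6)*(n + 7)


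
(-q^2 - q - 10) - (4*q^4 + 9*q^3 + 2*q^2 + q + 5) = -4*q^4 - 9*q^3 - 3*q^2 - 2*q - 15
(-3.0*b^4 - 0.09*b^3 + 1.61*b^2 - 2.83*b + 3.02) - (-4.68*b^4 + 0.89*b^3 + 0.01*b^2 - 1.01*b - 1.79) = 1.68*b^4 - 0.98*b^3 + 1.6*b^2 - 1.82*b + 4.81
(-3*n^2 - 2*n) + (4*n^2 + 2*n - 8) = n^2 - 8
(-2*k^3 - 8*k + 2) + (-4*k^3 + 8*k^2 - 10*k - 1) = -6*k^3 + 8*k^2 - 18*k + 1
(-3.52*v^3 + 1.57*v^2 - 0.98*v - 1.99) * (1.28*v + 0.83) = -4.5056*v^4 - 0.911999999999999*v^3 + 0.0487*v^2 - 3.3606*v - 1.6517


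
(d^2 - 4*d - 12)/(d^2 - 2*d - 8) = (d - 6)/(d - 4)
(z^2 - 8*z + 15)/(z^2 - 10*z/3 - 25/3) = 3*(z - 3)/(3*z + 5)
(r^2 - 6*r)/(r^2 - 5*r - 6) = r/(r + 1)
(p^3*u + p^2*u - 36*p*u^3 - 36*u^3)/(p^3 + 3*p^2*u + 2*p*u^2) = u*(p^3 + p^2 - 36*p*u^2 - 36*u^2)/(p*(p^2 + 3*p*u + 2*u^2))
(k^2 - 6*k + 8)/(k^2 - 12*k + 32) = (k - 2)/(k - 8)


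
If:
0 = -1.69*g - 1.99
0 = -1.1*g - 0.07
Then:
No Solution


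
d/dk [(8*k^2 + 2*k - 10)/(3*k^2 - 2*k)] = 2*(-11*k^2 + 30*k - 10)/(k^2*(9*k^2 - 12*k + 4))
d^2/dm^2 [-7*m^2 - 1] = -14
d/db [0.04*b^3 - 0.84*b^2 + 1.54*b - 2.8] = 0.12*b^2 - 1.68*b + 1.54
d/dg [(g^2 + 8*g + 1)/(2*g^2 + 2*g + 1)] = 2*(-7*g^2 - g + 3)/(4*g^4 + 8*g^3 + 8*g^2 + 4*g + 1)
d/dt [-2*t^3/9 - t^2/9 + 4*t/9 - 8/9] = -2*t^2/3 - 2*t/9 + 4/9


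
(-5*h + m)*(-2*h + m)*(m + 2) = 10*h^2*m + 20*h^2 - 7*h*m^2 - 14*h*m + m^3 + 2*m^2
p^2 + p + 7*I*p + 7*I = (p + 1)*(p + 7*I)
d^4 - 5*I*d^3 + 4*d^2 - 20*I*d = d*(d - 5*I)*(d - 2*I)*(d + 2*I)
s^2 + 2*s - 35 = (s - 5)*(s + 7)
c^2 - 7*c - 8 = (c - 8)*(c + 1)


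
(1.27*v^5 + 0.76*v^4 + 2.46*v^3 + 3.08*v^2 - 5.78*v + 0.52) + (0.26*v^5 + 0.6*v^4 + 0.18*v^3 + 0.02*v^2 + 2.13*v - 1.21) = 1.53*v^5 + 1.36*v^4 + 2.64*v^3 + 3.1*v^2 - 3.65*v - 0.69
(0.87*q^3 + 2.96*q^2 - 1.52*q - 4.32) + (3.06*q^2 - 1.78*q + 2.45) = 0.87*q^3 + 6.02*q^2 - 3.3*q - 1.87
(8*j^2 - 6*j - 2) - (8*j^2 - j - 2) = -5*j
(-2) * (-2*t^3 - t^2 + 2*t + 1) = 4*t^3 + 2*t^2 - 4*t - 2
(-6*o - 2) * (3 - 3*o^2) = 18*o^3 + 6*o^2 - 18*o - 6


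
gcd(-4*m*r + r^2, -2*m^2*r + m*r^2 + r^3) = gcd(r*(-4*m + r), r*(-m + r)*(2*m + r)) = r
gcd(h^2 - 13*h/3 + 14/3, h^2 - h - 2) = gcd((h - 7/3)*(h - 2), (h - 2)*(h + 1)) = h - 2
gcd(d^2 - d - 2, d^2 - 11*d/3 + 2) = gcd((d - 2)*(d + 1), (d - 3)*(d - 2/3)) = 1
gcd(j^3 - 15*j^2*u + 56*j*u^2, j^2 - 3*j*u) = j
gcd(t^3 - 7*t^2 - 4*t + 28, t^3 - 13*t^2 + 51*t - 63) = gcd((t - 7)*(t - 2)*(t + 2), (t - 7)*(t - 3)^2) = t - 7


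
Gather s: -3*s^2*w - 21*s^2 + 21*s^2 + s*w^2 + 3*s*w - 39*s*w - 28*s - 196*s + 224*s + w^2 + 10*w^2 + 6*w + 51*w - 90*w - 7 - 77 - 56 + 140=-3*s^2*w + s*(w^2 - 36*w) + 11*w^2 - 33*w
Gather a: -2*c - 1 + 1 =-2*c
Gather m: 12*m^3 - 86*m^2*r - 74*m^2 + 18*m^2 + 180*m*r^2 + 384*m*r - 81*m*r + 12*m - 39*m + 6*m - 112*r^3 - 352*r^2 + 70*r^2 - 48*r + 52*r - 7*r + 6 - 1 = 12*m^3 + m^2*(-86*r - 56) + m*(180*r^2 + 303*r - 21) - 112*r^3 - 282*r^2 - 3*r + 5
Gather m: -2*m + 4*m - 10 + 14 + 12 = 2*m + 16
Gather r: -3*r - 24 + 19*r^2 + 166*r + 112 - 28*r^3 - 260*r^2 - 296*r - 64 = -28*r^3 - 241*r^2 - 133*r + 24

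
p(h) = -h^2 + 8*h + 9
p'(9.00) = -10.00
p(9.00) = 0.00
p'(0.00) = 8.00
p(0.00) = 9.00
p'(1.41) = 5.18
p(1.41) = 18.29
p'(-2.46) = 12.92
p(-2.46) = -16.73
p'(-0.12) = 8.24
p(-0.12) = 8.03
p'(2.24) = 3.52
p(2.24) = 21.90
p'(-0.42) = 8.84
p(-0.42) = 5.46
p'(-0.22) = 8.44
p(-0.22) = 7.19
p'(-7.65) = 23.30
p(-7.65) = -110.72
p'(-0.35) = 8.70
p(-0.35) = 6.08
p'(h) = 8 - 2*h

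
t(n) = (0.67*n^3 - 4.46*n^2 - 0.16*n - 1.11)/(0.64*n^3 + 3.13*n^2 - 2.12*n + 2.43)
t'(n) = (-1.92*n^2 - 6.26*n + 2.12)*(0.67*n^3 - 4.46*n^2 - 0.16*n - 1.11)/(0.64*n^3 + 3.13*n^2 - 2.12*n + 2.43)^2 + (2.01*n^2 - 8.92*n - 0.16)/(0.64*n^3 + 3.13*n^2 - 2.12*n + 2.43)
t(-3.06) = -3.10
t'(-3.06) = 1.80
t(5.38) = -0.15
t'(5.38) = 0.13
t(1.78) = -0.96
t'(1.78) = 0.40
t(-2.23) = -1.94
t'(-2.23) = 1.09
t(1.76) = -0.97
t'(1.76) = 0.40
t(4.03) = -0.35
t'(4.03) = 0.18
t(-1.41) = -1.18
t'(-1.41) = 0.81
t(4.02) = -0.35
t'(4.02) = 0.18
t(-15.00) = 2.30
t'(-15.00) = 0.13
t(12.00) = 0.33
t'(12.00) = 0.04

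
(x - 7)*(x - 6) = x^2 - 13*x + 42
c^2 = c^2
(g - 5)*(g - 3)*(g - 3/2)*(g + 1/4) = g^4 - 37*g^3/4 + 197*g^2/8 - 63*g/4 - 45/8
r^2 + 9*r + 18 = (r + 3)*(r + 6)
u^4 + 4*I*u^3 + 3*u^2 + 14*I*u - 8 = (u - 2*I)*(u + I)^2*(u + 4*I)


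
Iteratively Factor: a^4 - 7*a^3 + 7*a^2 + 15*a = (a - 3)*(a^3 - 4*a^2 - 5*a) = a*(a - 3)*(a^2 - 4*a - 5) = a*(a - 3)*(a + 1)*(a - 5)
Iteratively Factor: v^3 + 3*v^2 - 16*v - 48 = (v + 3)*(v^2 - 16) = (v + 3)*(v + 4)*(v - 4)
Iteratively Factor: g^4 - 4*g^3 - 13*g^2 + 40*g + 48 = (g - 4)*(g^3 - 13*g - 12) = (g - 4)^2*(g^2 + 4*g + 3) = (g - 4)^2*(g + 1)*(g + 3)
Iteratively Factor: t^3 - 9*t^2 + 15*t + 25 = (t + 1)*(t^2 - 10*t + 25) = (t - 5)*(t + 1)*(t - 5)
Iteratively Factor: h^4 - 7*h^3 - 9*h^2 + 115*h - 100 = (h + 4)*(h^3 - 11*h^2 + 35*h - 25) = (h - 1)*(h + 4)*(h^2 - 10*h + 25) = (h - 5)*(h - 1)*(h + 4)*(h - 5)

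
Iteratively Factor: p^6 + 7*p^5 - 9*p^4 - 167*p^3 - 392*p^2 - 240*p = (p - 5)*(p^5 + 12*p^4 + 51*p^3 + 88*p^2 + 48*p) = (p - 5)*(p + 3)*(p^4 + 9*p^3 + 24*p^2 + 16*p) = (p - 5)*(p + 3)*(p + 4)*(p^3 + 5*p^2 + 4*p) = (p - 5)*(p + 1)*(p + 3)*(p + 4)*(p^2 + 4*p) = (p - 5)*(p + 1)*(p + 3)*(p + 4)^2*(p)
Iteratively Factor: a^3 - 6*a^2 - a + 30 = (a - 3)*(a^2 - 3*a - 10) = (a - 3)*(a + 2)*(a - 5)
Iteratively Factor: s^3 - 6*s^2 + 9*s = (s - 3)*(s^2 - 3*s) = (s - 3)^2*(s)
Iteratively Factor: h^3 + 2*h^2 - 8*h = (h - 2)*(h^2 + 4*h) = h*(h - 2)*(h + 4)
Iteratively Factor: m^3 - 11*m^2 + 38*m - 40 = (m - 4)*(m^2 - 7*m + 10) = (m - 5)*(m - 4)*(m - 2)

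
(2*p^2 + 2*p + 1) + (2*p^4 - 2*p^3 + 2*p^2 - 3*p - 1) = 2*p^4 - 2*p^3 + 4*p^2 - p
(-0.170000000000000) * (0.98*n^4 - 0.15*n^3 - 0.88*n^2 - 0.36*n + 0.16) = -0.1666*n^4 + 0.0255*n^3 + 0.1496*n^2 + 0.0612*n - 0.0272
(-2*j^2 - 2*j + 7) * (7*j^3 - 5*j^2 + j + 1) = -14*j^5 - 4*j^4 + 57*j^3 - 39*j^2 + 5*j + 7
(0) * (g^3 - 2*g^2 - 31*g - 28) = 0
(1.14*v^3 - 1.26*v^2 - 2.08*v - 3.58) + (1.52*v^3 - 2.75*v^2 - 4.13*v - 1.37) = 2.66*v^3 - 4.01*v^2 - 6.21*v - 4.95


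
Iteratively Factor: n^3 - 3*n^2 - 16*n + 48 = (n - 3)*(n^2 - 16) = (n - 4)*(n - 3)*(n + 4)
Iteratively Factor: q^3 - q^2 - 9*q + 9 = (q + 3)*(q^2 - 4*q + 3) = (q - 1)*(q + 3)*(q - 3)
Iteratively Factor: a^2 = (a)*(a)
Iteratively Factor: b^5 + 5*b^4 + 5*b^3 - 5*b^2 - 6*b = (b - 1)*(b^4 + 6*b^3 + 11*b^2 + 6*b) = (b - 1)*(b + 2)*(b^3 + 4*b^2 + 3*b) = b*(b - 1)*(b + 2)*(b^2 + 4*b + 3) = b*(b - 1)*(b + 2)*(b + 3)*(b + 1)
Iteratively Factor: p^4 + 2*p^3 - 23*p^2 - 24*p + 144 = (p - 3)*(p^3 + 5*p^2 - 8*p - 48) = (p - 3)*(p + 4)*(p^2 + p - 12) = (p - 3)*(p + 4)^2*(p - 3)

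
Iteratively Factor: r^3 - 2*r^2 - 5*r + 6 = (r + 2)*(r^2 - 4*r + 3) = (r - 3)*(r + 2)*(r - 1)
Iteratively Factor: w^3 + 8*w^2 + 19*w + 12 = (w + 3)*(w^2 + 5*w + 4) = (w + 3)*(w + 4)*(w + 1)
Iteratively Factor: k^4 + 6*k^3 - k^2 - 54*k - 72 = (k + 2)*(k^3 + 4*k^2 - 9*k - 36) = (k + 2)*(k + 4)*(k^2 - 9) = (k - 3)*(k + 2)*(k + 4)*(k + 3)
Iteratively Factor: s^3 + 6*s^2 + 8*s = (s + 4)*(s^2 + 2*s) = s*(s + 4)*(s + 2)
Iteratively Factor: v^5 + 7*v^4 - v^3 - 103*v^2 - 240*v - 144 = (v + 3)*(v^4 + 4*v^3 - 13*v^2 - 64*v - 48) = (v + 3)*(v + 4)*(v^3 - 13*v - 12) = (v + 3)^2*(v + 4)*(v^2 - 3*v - 4) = (v + 1)*(v + 3)^2*(v + 4)*(v - 4)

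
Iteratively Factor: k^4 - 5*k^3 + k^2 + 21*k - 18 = (k - 3)*(k^3 - 2*k^2 - 5*k + 6) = (k - 3)^2*(k^2 + k - 2) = (k - 3)^2*(k + 2)*(k - 1)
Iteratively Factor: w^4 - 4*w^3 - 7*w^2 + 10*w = (w - 5)*(w^3 + w^2 - 2*w) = w*(w - 5)*(w^2 + w - 2) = w*(w - 5)*(w + 2)*(w - 1)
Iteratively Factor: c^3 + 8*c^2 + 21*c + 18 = (c + 2)*(c^2 + 6*c + 9) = (c + 2)*(c + 3)*(c + 3)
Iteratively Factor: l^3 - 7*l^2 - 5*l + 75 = (l - 5)*(l^2 - 2*l - 15) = (l - 5)^2*(l + 3)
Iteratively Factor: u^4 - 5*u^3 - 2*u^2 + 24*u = (u + 2)*(u^3 - 7*u^2 + 12*u) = (u - 4)*(u + 2)*(u^2 - 3*u) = u*(u - 4)*(u + 2)*(u - 3)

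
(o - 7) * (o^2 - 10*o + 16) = o^3 - 17*o^2 + 86*o - 112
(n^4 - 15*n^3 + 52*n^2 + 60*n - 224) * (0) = 0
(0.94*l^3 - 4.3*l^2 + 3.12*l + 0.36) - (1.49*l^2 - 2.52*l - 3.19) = 0.94*l^3 - 5.79*l^2 + 5.64*l + 3.55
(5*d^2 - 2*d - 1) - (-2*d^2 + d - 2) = 7*d^2 - 3*d + 1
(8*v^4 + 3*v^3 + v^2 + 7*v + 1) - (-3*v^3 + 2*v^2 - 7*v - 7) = 8*v^4 + 6*v^3 - v^2 + 14*v + 8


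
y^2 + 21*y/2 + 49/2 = (y + 7/2)*(y + 7)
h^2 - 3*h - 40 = (h - 8)*(h + 5)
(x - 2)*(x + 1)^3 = x^4 + x^3 - 3*x^2 - 5*x - 2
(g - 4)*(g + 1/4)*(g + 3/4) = g^3 - 3*g^2 - 61*g/16 - 3/4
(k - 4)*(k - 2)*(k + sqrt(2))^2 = k^4 - 6*k^3 + 2*sqrt(2)*k^3 - 12*sqrt(2)*k^2 + 10*k^2 - 12*k + 16*sqrt(2)*k + 16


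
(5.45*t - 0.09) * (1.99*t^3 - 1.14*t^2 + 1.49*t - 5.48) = 10.8455*t^4 - 6.3921*t^3 + 8.2231*t^2 - 30.0001*t + 0.4932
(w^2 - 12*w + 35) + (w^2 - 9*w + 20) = 2*w^2 - 21*w + 55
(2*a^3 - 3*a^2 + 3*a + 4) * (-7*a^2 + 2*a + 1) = -14*a^5 + 25*a^4 - 25*a^3 - 25*a^2 + 11*a + 4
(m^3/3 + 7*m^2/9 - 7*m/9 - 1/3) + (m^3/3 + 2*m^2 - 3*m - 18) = 2*m^3/3 + 25*m^2/9 - 34*m/9 - 55/3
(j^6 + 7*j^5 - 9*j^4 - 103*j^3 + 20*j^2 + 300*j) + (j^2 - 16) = j^6 + 7*j^5 - 9*j^4 - 103*j^3 + 21*j^2 + 300*j - 16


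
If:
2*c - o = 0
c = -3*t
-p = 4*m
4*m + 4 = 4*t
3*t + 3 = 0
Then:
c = 3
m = -2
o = 6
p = 8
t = -1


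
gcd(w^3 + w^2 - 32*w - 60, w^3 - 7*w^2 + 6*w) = w - 6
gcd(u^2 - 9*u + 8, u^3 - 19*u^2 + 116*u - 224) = u - 8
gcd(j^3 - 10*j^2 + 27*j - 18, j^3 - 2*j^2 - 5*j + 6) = j^2 - 4*j + 3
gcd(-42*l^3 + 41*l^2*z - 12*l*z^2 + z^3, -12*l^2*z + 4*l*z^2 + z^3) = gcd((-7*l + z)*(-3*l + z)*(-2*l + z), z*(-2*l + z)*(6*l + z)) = -2*l + z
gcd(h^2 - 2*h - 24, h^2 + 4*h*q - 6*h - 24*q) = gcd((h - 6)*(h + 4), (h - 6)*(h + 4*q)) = h - 6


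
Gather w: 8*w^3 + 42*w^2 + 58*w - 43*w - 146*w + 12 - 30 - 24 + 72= 8*w^3 + 42*w^2 - 131*w + 30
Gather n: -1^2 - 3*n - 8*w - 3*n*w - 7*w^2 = n*(-3*w - 3) - 7*w^2 - 8*w - 1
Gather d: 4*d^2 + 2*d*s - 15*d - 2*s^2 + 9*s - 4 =4*d^2 + d*(2*s - 15) - 2*s^2 + 9*s - 4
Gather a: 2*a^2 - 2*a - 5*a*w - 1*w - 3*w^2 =2*a^2 + a*(-5*w - 2) - 3*w^2 - w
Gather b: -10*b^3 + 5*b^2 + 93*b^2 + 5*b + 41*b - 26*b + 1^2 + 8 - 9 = -10*b^3 + 98*b^2 + 20*b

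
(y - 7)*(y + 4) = y^2 - 3*y - 28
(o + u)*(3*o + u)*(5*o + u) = 15*o^3 + 23*o^2*u + 9*o*u^2 + u^3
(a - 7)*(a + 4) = a^2 - 3*a - 28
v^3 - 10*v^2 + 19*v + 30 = (v - 6)*(v - 5)*(v + 1)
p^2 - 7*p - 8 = (p - 8)*(p + 1)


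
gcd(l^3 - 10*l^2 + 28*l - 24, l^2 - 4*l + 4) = l^2 - 4*l + 4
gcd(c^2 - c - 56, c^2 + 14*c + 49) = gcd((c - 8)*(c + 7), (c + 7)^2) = c + 7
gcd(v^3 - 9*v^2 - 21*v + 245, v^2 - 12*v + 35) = v - 7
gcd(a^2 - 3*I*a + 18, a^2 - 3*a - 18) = 1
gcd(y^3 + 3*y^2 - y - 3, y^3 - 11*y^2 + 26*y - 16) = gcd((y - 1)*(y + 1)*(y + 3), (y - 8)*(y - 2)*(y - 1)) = y - 1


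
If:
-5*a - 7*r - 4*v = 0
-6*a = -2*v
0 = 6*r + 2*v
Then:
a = 0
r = 0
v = 0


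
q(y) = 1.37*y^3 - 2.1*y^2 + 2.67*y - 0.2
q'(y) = 4.11*y^2 - 4.2*y + 2.67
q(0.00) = -0.20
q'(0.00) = 2.67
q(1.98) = 7.49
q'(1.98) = 10.47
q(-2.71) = -50.12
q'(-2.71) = 44.24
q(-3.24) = -77.49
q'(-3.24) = 59.42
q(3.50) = 42.16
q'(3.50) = 38.32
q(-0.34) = -1.40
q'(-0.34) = 4.57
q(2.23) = 10.50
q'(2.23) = 13.74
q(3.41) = 38.81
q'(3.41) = 36.14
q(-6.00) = -387.74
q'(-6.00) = 175.83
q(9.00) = 852.46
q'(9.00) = 297.78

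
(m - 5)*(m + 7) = m^2 + 2*m - 35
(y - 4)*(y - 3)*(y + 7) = y^3 - 37*y + 84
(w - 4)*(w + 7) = w^2 + 3*w - 28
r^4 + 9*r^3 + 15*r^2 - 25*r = r*(r - 1)*(r + 5)^2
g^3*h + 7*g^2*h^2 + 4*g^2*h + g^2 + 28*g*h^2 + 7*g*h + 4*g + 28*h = (g + 4)*(g + 7*h)*(g*h + 1)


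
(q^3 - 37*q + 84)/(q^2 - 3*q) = q + 3 - 28/q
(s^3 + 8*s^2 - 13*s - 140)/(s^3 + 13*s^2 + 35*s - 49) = (s^2 + s - 20)/(s^2 + 6*s - 7)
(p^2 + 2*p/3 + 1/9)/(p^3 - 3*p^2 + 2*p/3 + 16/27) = 3*(3*p + 1)/(9*p^2 - 30*p + 16)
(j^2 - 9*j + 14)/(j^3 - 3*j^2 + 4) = (j - 7)/(j^2 - j - 2)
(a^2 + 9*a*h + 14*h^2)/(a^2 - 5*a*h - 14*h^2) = (a + 7*h)/(a - 7*h)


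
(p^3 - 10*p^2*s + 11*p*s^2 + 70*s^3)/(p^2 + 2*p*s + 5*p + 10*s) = (p^2 - 12*p*s + 35*s^2)/(p + 5)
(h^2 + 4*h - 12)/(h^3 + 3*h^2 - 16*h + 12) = 1/(h - 1)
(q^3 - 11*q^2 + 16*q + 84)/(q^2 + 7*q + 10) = (q^2 - 13*q + 42)/(q + 5)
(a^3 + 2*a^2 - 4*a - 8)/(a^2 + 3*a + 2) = (a^2 - 4)/(a + 1)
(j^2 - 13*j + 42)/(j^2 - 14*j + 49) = (j - 6)/(j - 7)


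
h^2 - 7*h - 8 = (h - 8)*(h + 1)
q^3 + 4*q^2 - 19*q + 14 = (q - 2)*(q - 1)*(q + 7)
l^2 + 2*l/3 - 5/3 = (l - 1)*(l + 5/3)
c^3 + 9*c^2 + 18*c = c*(c + 3)*(c + 6)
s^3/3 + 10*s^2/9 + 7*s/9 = s*(s/3 + 1/3)*(s + 7/3)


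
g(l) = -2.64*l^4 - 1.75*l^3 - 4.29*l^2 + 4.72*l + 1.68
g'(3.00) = -353.39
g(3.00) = -283.86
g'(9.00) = -8195.99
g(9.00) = -18900.12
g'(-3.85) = 562.56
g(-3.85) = -560.24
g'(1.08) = -23.97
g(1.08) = -4.02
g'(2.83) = -300.95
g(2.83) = -228.32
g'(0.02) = 4.55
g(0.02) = 1.77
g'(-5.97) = 2115.74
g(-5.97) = -3160.56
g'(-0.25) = 6.70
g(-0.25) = 0.25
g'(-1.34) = 32.20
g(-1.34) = -16.65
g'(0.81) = -11.29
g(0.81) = 0.62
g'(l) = -10.56*l^3 - 5.25*l^2 - 8.58*l + 4.72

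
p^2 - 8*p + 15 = (p - 5)*(p - 3)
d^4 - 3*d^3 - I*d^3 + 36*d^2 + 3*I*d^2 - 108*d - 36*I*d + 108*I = (d - 3)*(d - 6*I)*(d - I)*(d + 6*I)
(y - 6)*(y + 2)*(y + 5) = y^3 + y^2 - 32*y - 60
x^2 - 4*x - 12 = (x - 6)*(x + 2)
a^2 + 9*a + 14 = (a + 2)*(a + 7)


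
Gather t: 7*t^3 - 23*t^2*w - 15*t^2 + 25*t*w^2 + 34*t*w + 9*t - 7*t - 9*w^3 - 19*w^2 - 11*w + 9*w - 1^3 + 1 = 7*t^3 + t^2*(-23*w - 15) + t*(25*w^2 + 34*w + 2) - 9*w^3 - 19*w^2 - 2*w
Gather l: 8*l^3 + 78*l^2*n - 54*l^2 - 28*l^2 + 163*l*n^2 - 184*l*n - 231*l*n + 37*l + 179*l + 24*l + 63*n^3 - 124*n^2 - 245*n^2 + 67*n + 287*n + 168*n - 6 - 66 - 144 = 8*l^3 + l^2*(78*n - 82) + l*(163*n^2 - 415*n + 240) + 63*n^3 - 369*n^2 + 522*n - 216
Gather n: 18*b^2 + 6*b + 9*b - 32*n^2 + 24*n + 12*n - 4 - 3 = 18*b^2 + 15*b - 32*n^2 + 36*n - 7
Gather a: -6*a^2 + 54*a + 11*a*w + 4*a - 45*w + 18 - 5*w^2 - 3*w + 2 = -6*a^2 + a*(11*w + 58) - 5*w^2 - 48*w + 20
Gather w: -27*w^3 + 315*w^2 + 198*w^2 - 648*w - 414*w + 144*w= -27*w^3 + 513*w^2 - 918*w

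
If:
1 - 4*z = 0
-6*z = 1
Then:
No Solution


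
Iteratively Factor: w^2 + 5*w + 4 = (w + 1)*(w + 4)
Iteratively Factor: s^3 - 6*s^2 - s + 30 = (s + 2)*(s^2 - 8*s + 15) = (s - 3)*(s + 2)*(s - 5)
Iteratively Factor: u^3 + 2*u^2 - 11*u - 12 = (u - 3)*(u^2 + 5*u + 4) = (u - 3)*(u + 1)*(u + 4)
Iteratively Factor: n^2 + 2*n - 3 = (n - 1)*(n + 3)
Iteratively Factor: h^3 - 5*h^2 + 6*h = (h)*(h^2 - 5*h + 6) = h*(h - 3)*(h - 2)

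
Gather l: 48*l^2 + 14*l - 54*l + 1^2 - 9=48*l^2 - 40*l - 8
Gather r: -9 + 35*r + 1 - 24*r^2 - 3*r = -24*r^2 + 32*r - 8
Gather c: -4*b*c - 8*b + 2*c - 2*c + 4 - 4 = -4*b*c - 8*b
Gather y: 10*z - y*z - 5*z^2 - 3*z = -y*z - 5*z^2 + 7*z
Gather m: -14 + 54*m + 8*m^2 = 8*m^2 + 54*m - 14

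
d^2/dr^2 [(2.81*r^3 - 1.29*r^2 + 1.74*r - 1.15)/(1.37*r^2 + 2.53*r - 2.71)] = (-7.105427357601e-15*r^5 - 7.105427357601e-15*r^4 + 72.312582*r^3 - 157.284126*r^2 + 138.666024*r - 18.349134)/(2.571353*r^6 + 14.245671*r^5 + 11.048502*r^4 - 40.164509*r^3 - 21.855066*r^2 + 55.741719*r - 19.902511)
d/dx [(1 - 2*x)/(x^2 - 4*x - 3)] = 2*(x^2 - x + 5)/(x^4 - 8*x^3 + 10*x^2 + 24*x + 9)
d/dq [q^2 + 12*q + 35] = 2*q + 12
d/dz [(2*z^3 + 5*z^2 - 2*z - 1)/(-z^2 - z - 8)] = (-2*z^4 - 4*z^3 - 55*z^2 - 82*z + 15)/(z^4 + 2*z^3 + 17*z^2 + 16*z + 64)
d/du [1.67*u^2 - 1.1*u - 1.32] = 3.34*u - 1.1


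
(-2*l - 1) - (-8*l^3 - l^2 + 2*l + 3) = 8*l^3 + l^2 - 4*l - 4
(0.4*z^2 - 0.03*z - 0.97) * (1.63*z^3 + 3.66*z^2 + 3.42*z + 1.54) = 0.652*z^5 + 1.4151*z^4 - 0.3229*z^3 - 3.0368*z^2 - 3.3636*z - 1.4938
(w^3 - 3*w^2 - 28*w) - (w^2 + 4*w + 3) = w^3 - 4*w^2 - 32*w - 3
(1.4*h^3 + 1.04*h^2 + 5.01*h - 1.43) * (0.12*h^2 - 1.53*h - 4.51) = 0.168*h^5 - 2.0172*h^4 - 7.304*h^3 - 12.5273*h^2 - 20.4072*h + 6.4493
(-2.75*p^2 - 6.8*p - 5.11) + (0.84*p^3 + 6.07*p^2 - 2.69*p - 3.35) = 0.84*p^3 + 3.32*p^2 - 9.49*p - 8.46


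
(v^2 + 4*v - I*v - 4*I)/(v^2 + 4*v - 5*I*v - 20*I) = (v - I)/(v - 5*I)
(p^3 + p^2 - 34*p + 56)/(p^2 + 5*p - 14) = p - 4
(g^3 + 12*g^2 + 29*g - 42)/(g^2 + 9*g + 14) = (g^2 + 5*g - 6)/(g + 2)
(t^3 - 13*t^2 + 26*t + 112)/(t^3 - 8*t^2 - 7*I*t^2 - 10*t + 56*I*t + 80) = (t^2 - 5*t - 14)/(t^2 - 7*I*t - 10)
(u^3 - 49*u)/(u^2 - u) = (u^2 - 49)/(u - 1)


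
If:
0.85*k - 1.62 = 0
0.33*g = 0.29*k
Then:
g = 1.67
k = 1.91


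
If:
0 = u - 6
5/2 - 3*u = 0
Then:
No Solution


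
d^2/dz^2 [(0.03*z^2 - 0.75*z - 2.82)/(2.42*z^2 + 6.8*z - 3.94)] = (-9.77196*z^3 - 97.374024*z^2 - 321.34212*z - 353.826456)/(14.172488*z^6 + 119.47056*z^5 + 266.479752*z^4 - 74.58784*z^3 - 433.855464*z^2 + 316.68144*z - 61.162984)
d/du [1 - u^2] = -2*u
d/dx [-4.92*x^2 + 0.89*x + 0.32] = 0.89 - 9.84*x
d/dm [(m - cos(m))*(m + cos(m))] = 2*m + sin(2*m)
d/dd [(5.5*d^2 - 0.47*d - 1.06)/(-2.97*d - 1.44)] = (-16.335*d^2 - 15.84*d - 2.4714)/(8.8209*d^2 + 8.5536*d + 2.0736)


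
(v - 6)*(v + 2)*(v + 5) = v^3 + v^2 - 32*v - 60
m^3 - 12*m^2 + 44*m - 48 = (m - 6)*(m - 4)*(m - 2)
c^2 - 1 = (c - 1)*(c + 1)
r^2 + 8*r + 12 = (r + 2)*(r + 6)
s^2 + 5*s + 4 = (s + 1)*(s + 4)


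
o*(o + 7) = o^2 + 7*o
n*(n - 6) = n^2 - 6*n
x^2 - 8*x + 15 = (x - 5)*(x - 3)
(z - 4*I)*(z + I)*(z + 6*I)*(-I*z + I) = -I*z^4 + 3*z^3 + I*z^3 - 3*z^2 - 22*I*z^2 + 24*z + 22*I*z - 24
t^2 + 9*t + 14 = (t + 2)*(t + 7)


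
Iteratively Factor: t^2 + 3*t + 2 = (t + 2)*(t + 1)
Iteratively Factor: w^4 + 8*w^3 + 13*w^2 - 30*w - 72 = (w + 3)*(w^3 + 5*w^2 - 2*w - 24) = (w + 3)^2*(w^2 + 2*w - 8) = (w - 2)*(w + 3)^2*(w + 4)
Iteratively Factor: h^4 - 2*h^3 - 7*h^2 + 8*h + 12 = (h - 2)*(h^3 - 7*h - 6) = (h - 2)*(h + 2)*(h^2 - 2*h - 3) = (h - 2)*(h + 1)*(h + 2)*(h - 3)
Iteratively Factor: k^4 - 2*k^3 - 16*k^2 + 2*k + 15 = (k - 1)*(k^3 - k^2 - 17*k - 15) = (k - 5)*(k - 1)*(k^2 + 4*k + 3) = (k - 5)*(k - 1)*(k + 3)*(k + 1)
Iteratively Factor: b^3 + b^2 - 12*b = (b + 4)*(b^2 - 3*b) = b*(b + 4)*(b - 3)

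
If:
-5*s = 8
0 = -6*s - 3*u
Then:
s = -8/5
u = 16/5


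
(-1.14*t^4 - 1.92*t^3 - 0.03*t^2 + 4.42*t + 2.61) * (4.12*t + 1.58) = -4.6968*t^5 - 9.7116*t^4 - 3.1572*t^3 + 18.163*t^2 + 17.7368*t + 4.1238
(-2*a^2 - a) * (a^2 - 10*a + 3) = -2*a^4 + 19*a^3 + 4*a^2 - 3*a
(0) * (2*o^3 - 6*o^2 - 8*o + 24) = 0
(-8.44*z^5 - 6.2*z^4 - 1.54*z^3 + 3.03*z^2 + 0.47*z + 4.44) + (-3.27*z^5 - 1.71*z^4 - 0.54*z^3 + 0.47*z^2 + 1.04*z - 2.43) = -11.71*z^5 - 7.91*z^4 - 2.08*z^3 + 3.5*z^2 + 1.51*z + 2.01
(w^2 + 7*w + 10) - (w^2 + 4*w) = 3*w + 10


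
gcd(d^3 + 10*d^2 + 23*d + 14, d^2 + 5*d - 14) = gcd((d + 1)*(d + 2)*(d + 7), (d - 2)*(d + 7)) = d + 7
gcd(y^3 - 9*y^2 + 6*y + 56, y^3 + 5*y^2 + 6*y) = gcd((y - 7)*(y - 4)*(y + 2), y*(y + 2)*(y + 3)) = y + 2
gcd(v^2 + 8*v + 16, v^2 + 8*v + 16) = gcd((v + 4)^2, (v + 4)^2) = v^2 + 8*v + 16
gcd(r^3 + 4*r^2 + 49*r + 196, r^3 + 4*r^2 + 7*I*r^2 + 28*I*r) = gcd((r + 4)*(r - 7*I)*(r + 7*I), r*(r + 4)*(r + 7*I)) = r^2 + r*(4 + 7*I) + 28*I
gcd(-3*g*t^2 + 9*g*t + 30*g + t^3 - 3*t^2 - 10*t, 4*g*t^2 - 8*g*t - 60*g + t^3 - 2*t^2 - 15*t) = t - 5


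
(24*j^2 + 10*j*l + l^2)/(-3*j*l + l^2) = (-24*j^2 - 10*j*l - l^2)/(l*(3*j - l))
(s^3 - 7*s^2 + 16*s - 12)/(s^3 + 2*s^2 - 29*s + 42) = (s - 2)/(s + 7)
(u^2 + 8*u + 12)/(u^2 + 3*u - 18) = (u + 2)/(u - 3)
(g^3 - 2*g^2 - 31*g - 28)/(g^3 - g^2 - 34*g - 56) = (g + 1)/(g + 2)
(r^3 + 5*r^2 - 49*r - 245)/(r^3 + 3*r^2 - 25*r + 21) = (r^2 - 2*r - 35)/(r^2 - 4*r + 3)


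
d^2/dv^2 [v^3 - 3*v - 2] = 6*v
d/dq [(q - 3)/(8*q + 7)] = 31/(8*q + 7)^2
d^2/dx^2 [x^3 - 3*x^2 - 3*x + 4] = 6*x - 6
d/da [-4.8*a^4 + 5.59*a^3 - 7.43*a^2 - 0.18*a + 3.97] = -19.2*a^3 + 16.77*a^2 - 14.86*a - 0.18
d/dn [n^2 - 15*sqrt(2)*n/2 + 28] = 2*n - 15*sqrt(2)/2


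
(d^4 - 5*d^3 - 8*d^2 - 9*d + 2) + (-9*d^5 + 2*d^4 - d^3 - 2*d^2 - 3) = -9*d^5 + 3*d^4 - 6*d^3 - 10*d^2 - 9*d - 1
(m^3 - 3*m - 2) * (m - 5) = m^4 - 5*m^3 - 3*m^2 + 13*m + 10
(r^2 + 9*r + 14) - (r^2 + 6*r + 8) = 3*r + 6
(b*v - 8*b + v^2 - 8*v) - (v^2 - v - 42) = b*v - 8*b - 7*v + 42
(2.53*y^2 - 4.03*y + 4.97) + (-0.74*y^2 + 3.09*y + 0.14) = 1.79*y^2 - 0.94*y + 5.11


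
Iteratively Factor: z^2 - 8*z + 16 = (z - 4)*(z - 4)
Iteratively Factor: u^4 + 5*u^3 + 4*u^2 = (u + 1)*(u^3 + 4*u^2) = (u + 1)*(u + 4)*(u^2) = u*(u + 1)*(u + 4)*(u)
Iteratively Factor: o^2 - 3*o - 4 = (o - 4)*(o + 1)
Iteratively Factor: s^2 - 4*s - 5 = (s + 1)*(s - 5)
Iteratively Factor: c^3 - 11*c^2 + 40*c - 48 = (c - 4)*(c^2 - 7*c + 12) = (c - 4)^2*(c - 3)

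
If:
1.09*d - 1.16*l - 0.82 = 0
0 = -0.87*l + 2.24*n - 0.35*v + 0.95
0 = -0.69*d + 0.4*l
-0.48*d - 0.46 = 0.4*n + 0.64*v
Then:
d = -0.90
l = -1.55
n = -0.94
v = 0.55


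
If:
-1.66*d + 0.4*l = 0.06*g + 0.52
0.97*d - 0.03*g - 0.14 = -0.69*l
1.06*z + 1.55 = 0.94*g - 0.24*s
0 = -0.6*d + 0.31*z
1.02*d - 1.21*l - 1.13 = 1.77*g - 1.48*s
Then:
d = -0.24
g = 2.15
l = 0.63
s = 4.02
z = -0.46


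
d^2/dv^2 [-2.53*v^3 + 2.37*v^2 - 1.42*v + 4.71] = 4.74 - 15.18*v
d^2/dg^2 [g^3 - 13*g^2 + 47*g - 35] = 6*g - 26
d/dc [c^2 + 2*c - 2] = 2*c + 2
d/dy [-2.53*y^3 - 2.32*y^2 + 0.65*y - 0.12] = -7.59*y^2 - 4.64*y + 0.65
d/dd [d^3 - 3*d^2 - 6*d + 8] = 3*d^2 - 6*d - 6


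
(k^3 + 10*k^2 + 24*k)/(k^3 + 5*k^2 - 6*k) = (k + 4)/(k - 1)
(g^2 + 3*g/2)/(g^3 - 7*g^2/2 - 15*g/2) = 1/(g - 5)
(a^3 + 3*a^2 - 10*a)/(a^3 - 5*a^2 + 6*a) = (a + 5)/(a - 3)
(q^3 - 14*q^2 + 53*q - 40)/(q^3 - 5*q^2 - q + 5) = (q - 8)/(q + 1)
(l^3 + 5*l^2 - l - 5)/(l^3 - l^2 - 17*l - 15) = (l^2 + 4*l - 5)/(l^2 - 2*l - 15)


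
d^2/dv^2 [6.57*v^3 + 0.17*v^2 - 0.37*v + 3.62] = 39.42*v + 0.34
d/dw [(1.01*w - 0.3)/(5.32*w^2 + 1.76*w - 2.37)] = (-5.3732*w^2 + 3.192*w - 1.8657)/(28.3024*w^4 + 18.7264*w^3 - 22.1192*w^2 - 8.3424*w + 5.6169)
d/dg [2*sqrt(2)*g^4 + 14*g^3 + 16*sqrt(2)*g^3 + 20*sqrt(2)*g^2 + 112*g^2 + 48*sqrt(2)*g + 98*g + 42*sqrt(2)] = 8*sqrt(2)*g^3 + 42*g^2 + 48*sqrt(2)*g^2 + 40*sqrt(2)*g + 224*g + 48*sqrt(2) + 98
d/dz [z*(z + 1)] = 2*z + 1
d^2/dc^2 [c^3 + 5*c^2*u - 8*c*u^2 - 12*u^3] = 6*c + 10*u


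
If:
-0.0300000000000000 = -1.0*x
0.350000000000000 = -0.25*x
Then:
No Solution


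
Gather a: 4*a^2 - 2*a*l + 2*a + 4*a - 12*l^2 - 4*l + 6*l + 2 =4*a^2 + a*(6 - 2*l) - 12*l^2 + 2*l + 2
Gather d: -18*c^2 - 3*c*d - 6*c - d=-18*c^2 - 6*c + d*(-3*c - 1)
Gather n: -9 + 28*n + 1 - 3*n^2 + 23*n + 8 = -3*n^2 + 51*n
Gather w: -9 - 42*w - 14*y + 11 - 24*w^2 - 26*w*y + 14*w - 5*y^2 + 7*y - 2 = -24*w^2 + w*(-26*y - 28) - 5*y^2 - 7*y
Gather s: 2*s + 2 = 2*s + 2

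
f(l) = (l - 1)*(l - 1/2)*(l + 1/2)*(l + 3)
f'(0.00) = -0.50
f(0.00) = 0.75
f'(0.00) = -0.50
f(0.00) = 0.75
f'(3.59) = 238.57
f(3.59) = 215.71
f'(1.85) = 33.34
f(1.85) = 13.08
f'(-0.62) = 4.88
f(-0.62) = -0.52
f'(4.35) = 414.01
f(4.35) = 459.76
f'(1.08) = 4.52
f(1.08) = 0.30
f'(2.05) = 45.85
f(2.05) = 20.96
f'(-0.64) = 5.07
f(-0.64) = -0.62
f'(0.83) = 0.53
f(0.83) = -0.29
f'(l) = (l - 1)*(l - 1/2)*(l + 1/2) + (l - 1)*(l - 1/2)*(l + 3) + (l - 1)*(l + 1/2)*(l + 3) + (l - 1/2)*(l + 1/2)*(l + 3)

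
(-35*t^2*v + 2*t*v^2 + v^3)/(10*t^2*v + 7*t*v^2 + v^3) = (-35*t^2 + 2*t*v + v^2)/(10*t^2 + 7*t*v + v^2)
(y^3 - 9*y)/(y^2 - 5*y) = (y^2 - 9)/(y - 5)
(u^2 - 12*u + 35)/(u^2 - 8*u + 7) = (u - 5)/(u - 1)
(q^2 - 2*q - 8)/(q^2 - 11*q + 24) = (q^2 - 2*q - 8)/(q^2 - 11*q + 24)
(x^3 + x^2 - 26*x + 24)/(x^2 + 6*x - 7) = (x^2 + 2*x - 24)/(x + 7)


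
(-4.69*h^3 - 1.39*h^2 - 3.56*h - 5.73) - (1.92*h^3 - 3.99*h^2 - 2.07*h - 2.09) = -6.61*h^3 + 2.6*h^2 - 1.49*h - 3.64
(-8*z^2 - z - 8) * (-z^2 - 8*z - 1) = 8*z^4 + 65*z^3 + 24*z^2 + 65*z + 8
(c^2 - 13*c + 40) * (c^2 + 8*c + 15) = c^4 - 5*c^3 - 49*c^2 + 125*c + 600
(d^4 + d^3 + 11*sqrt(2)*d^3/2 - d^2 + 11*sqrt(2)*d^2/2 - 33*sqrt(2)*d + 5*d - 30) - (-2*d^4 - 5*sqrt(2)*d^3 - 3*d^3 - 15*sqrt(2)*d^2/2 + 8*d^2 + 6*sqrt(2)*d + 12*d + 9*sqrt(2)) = 3*d^4 + 4*d^3 + 21*sqrt(2)*d^3/2 - 9*d^2 + 13*sqrt(2)*d^2 - 39*sqrt(2)*d - 7*d - 30 - 9*sqrt(2)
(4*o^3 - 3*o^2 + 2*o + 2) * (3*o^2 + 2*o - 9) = 12*o^5 - o^4 - 36*o^3 + 37*o^2 - 14*o - 18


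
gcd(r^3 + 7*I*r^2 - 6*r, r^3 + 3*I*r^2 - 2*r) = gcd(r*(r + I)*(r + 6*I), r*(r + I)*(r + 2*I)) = r^2 + I*r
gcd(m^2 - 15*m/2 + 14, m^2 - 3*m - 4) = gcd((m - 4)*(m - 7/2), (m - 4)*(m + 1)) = m - 4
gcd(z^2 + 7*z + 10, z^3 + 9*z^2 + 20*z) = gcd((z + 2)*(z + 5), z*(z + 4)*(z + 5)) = z + 5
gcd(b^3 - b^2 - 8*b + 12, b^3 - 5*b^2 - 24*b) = b + 3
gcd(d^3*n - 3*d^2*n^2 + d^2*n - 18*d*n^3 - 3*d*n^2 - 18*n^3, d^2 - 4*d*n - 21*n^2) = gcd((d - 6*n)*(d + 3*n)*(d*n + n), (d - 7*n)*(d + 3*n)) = d + 3*n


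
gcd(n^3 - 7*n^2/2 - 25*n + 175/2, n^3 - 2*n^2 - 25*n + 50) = n^2 - 25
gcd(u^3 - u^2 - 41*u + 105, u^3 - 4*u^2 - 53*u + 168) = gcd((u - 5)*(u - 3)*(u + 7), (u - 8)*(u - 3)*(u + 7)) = u^2 + 4*u - 21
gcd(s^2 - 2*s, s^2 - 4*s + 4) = s - 2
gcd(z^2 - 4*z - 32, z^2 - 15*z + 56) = z - 8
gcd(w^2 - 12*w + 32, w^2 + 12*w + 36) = 1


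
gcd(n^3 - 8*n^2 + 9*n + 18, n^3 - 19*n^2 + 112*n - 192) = n - 3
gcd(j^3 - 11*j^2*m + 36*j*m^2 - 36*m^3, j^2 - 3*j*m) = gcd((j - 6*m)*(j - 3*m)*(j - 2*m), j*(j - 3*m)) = j - 3*m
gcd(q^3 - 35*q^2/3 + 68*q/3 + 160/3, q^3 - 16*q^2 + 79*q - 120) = q^2 - 13*q + 40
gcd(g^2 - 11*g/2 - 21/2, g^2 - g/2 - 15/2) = 1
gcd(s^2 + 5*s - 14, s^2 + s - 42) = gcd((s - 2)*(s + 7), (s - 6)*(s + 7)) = s + 7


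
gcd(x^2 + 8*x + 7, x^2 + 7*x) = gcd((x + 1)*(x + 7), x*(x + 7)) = x + 7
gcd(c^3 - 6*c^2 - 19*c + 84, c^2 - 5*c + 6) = c - 3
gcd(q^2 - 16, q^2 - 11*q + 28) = q - 4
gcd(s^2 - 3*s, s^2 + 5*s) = s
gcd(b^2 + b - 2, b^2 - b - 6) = b + 2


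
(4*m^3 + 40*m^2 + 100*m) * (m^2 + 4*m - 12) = 4*m^5 + 56*m^4 + 212*m^3 - 80*m^2 - 1200*m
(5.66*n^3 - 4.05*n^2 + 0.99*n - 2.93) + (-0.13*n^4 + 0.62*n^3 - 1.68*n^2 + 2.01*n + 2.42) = -0.13*n^4 + 6.28*n^3 - 5.73*n^2 + 3.0*n - 0.51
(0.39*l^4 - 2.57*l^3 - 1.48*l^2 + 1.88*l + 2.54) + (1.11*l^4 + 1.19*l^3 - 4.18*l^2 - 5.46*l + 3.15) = 1.5*l^4 - 1.38*l^3 - 5.66*l^2 - 3.58*l + 5.69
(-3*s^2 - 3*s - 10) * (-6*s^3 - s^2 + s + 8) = 18*s^5 + 21*s^4 + 60*s^3 - 17*s^2 - 34*s - 80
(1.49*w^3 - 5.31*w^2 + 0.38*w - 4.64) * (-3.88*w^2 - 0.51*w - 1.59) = -5.7812*w^5 + 19.8429*w^4 - 1.1354*w^3 + 26.2523*w^2 + 1.7622*w + 7.3776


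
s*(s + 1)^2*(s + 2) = s^4 + 4*s^3 + 5*s^2 + 2*s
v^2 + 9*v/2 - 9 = (v - 3/2)*(v + 6)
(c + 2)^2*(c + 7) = c^3 + 11*c^2 + 32*c + 28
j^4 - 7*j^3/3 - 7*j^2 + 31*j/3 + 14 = (j - 3)*(j - 7/3)*(j + 1)*(j + 2)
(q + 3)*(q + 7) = q^2 + 10*q + 21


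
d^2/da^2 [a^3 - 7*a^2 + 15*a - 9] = 6*a - 14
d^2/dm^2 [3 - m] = 0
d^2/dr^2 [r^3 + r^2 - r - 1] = 6*r + 2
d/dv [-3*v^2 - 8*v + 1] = -6*v - 8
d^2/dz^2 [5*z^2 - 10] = 10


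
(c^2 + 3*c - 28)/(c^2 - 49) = (c - 4)/(c - 7)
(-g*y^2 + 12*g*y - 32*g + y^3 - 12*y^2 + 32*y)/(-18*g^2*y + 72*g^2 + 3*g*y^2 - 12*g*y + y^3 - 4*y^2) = (-g*y + 8*g + y^2 - 8*y)/(-18*g^2 + 3*g*y + y^2)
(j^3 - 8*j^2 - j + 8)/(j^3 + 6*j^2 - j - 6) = (j - 8)/(j + 6)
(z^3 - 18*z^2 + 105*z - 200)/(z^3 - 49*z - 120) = (z^2 - 10*z + 25)/(z^2 + 8*z + 15)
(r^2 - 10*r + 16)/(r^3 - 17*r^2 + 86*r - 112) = 1/(r - 7)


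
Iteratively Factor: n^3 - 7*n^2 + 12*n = (n - 4)*(n^2 - 3*n) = (n - 4)*(n - 3)*(n)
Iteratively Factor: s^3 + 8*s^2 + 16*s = (s + 4)*(s^2 + 4*s) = s*(s + 4)*(s + 4)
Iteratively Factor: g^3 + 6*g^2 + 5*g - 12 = (g - 1)*(g^2 + 7*g + 12) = (g - 1)*(g + 4)*(g + 3)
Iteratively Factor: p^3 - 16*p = (p - 4)*(p^2 + 4*p) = (p - 4)*(p + 4)*(p)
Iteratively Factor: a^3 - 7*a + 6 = (a - 1)*(a^2 + a - 6) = (a - 1)*(a + 3)*(a - 2)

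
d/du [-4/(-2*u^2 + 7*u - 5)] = 4*(7 - 4*u)/(2*u^2 - 7*u + 5)^2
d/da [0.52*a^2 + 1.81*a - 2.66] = 1.04*a + 1.81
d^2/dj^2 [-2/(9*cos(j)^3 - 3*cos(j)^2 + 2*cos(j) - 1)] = 2*((-35*cos(j) + 24*cos(2*j) - 81*cos(3*j))*(9*cos(j)^3 - 3*cos(j)^2 + 2*cos(j) - 1)/4 - 2*(27*cos(j)^2 - 6*cos(j) + 2)^2*sin(j)^2)/(9*cos(j)^3 - 3*cos(j)^2 + 2*cos(j) - 1)^3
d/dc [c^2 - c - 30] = 2*c - 1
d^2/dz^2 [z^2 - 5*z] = 2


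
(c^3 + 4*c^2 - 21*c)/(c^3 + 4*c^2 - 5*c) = (c^2 + 4*c - 21)/(c^2 + 4*c - 5)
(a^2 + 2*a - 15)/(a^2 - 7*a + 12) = (a + 5)/(a - 4)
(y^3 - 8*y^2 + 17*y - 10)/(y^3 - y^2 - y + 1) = (y^2 - 7*y + 10)/(y^2 - 1)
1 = 1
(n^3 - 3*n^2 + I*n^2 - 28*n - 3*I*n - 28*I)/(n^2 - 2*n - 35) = (n^2 + n*(4 + I) + 4*I)/(n + 5)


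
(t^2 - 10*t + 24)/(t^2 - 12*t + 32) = (t - 6)/(t - 8)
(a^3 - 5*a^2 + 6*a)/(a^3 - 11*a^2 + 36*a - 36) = a/(a - 6)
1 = 1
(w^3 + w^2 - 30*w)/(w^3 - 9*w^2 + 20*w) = (w + 6)/(w - 4)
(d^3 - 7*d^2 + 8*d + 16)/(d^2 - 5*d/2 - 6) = 2*(d^2 - 3*d - 4)/(2*d + 3)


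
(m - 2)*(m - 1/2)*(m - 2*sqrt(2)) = m^3 - 2*sqrt(2)*m^2 - 5*m^2/2 + m + 5*sqrt(2)*m - 2*sqrt(2)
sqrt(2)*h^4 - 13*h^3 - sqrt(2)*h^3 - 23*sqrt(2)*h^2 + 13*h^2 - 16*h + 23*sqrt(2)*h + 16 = (h - 1)*(h - 8*sqrt(2))*(h + sqrt(2))*(sqrt(2)*h + 1)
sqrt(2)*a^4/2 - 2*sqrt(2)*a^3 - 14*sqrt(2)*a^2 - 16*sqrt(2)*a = a*(a - 8)*(a + 2)*(sqrt(2)*a/2 + sqrt(2))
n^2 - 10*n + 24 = (n - 6)*(n - 4)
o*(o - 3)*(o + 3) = o^3 - 9*o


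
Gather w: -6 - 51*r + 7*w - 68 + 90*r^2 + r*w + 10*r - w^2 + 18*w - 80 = 90*r^2 - 41*r - w^2 + w*(r + 25) - 154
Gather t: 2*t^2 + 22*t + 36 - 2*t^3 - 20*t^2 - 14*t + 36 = -2*t^3 - 18*t^2 + 8*t + 72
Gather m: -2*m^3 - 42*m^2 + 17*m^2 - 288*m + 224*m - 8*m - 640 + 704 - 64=-2*m^3 - 25*m^2 - 72*m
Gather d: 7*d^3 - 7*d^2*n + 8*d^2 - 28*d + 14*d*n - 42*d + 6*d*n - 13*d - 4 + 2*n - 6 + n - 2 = 7*d^3 + d^2*(8 - 7*n) + d*(20*n - 83) + 3*n - 12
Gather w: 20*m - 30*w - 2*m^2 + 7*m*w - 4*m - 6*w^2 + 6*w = -2*m^2 + 16*m - 6*w^2 + w*(7*m - 24)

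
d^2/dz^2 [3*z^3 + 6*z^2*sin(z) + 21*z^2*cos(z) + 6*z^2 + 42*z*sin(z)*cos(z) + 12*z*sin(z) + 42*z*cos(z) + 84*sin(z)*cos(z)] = -6*z^2*sin(z) - 21*z^2*cos(z) - 96*z*sin(z) - 84*z*sin(2*z) - 18*z*cos(z) + 18*z - 72*sin(z) - 168*sin(2*z) + 66*cos(z) + 84*cos(2*z) + 12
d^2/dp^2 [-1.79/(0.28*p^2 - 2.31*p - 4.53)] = (-0.280672*p^2 + 2.315544*p + 1.79*(0.56*p - 2.31)*(1.12*p - 4.62) + 4.540872)/(-0.28*p^2 + 2.31*p + 4.53)^3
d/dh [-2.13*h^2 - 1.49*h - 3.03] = -4.26*h - 1.49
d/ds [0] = 0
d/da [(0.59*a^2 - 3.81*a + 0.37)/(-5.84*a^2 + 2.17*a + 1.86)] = (-20.9701*a^2 + 6.5164*a - 7.8895)/(34.1056*a^4 - 25.3456*a^3 - 17.0159*a^2 + 8.0724*a + 3.4596)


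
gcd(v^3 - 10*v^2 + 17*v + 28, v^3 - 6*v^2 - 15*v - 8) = v + 1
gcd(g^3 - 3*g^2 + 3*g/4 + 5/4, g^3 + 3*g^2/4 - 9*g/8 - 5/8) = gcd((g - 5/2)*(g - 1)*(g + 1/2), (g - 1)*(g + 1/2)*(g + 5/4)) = g^2 - g/2 - 1/2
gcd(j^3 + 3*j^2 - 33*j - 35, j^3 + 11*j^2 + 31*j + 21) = j^2 + 8*j + 7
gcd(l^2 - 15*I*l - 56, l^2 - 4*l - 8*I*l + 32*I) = l - 8*I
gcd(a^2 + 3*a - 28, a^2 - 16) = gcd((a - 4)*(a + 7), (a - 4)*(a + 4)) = a - 4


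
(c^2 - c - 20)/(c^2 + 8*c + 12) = (c^2 - c - 20)/(c^2 + 8*c + 12)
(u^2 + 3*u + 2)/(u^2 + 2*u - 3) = (u^2 + 3*u + 2)/(u^2 + 2*u - 3)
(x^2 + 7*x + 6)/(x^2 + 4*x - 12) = (x + 1)/(x - 2)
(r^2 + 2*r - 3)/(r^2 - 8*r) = (r^2 + 2*r - 3)/(r*(r - 8))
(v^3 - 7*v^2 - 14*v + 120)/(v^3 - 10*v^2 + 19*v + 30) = (v + 4)/(v + 1)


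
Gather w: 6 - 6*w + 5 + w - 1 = 10 - 5*w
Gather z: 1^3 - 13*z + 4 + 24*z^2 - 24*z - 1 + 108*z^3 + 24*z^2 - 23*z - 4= 108*z^3 + 48*z^2 - 60*z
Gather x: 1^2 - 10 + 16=7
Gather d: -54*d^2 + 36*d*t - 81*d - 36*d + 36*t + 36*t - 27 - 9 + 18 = -54*d^2 + d*(36*t - 117) + 72*t - 18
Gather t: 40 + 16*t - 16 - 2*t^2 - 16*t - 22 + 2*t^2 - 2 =0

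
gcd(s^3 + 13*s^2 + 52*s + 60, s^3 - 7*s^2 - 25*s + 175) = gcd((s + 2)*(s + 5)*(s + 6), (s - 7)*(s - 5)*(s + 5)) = s + 5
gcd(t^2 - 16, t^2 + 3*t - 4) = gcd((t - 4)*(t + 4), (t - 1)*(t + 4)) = t + 4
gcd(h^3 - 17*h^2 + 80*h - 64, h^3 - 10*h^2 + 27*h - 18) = h - 1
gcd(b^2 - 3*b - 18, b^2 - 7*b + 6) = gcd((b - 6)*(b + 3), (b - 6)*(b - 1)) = b - 6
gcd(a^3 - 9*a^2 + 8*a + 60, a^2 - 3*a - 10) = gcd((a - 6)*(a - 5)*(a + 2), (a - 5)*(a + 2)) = a^2 - 3*a - 10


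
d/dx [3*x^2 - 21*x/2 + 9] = 6*x - 21/2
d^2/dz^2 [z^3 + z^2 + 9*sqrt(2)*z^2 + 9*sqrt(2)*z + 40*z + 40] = 6*z + 2 + 18*sqrt(2)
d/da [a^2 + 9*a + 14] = 2*a + 9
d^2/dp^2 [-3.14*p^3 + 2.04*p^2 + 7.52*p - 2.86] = 4.08 - 18.84*p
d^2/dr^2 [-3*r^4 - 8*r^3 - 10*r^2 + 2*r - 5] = -36*r^2 - 48*r - 20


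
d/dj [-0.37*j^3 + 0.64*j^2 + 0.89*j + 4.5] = -1.11*j^2 + 1.28*j + 0.89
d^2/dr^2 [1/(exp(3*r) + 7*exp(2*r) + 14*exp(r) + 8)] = (2*(3*exp(2*r) + 14*exp(r) + 14)^2*exp(r) - (9*exp(2*r) + 28*exp(r) + 14)*(exp(3*r) + 7*exp(2*r) + 14*exp(r) + 8))*exp(r)/(exp(3*r) + 7*exp(2*r) + 14*exp(r) + 8)^3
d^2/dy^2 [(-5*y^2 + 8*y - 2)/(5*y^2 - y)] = 2*(175*y^3 - 150*y^2 + 30*y - 2)/(y^3*(125*y^3 - 75*y^2 + 15*y - 1))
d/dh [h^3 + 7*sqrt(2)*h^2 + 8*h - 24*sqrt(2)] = 3*h^2 + 14*sqrt(2)*h + 8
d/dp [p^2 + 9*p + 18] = 2*p + 9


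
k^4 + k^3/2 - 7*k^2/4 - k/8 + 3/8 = (k - 1)*(k - 1/2)*(k + 1/2)*(k + 3/2)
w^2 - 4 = (w - 2)*(w + 2)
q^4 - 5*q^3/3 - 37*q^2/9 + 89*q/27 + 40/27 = (q - 8/3)*(q - 1)*(q + 1/3)*(q + 5/3)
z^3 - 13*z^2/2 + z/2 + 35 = (z - 5)*(z - 7/2)*(z + 2)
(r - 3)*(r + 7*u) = r^2 + 7*r*u - 3*r - 21*u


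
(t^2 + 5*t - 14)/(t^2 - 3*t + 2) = (t + 7)/(t - 1)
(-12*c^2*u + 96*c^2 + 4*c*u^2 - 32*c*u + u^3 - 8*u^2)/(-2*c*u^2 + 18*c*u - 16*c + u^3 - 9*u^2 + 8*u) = (6*c + u)/(u - 1)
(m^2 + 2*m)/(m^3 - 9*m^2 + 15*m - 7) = m*(m + 2)/(m^3 - 9*m^2 + 15*m - 7)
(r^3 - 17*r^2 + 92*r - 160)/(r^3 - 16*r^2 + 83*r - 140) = (r - 8)/(r - 7)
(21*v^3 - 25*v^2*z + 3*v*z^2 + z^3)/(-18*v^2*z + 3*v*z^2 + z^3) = (-7*v^2 + 6*v*z + z^2)/(z*(6*v + z))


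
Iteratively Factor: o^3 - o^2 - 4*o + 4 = (o - 1)*(o^2 - 4) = (o - 2)*(o - 1)*(o + 2)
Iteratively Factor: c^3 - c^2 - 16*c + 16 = (c - 4)*(c^2 + 3*c - 4) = (c - 4)*(c - 1)*(c + 4)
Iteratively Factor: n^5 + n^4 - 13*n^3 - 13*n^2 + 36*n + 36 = (n + 1)*(n^4 - 13*n^2 + 36) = (n + 1)*(n + 3)*(n^3 - 3*n^2 - 4*n + 12) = (n - 2)*(n + 1)*(n + 3)*(n^2 - n - 6) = (n - 3)*(n - 2)*(n + 1)*(n + 3)*(n + 2)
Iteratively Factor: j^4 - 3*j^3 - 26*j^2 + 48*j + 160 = (j - 5)*(j^3 + 2*j^2 - 16*j - 32) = (j - 5)*(j - 4)*(j^2 + 6*j + 8) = (j - 5)*(j - 4)*(j + 4)*(j + 2)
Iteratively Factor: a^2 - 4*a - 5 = (a - 5)*(a + 1)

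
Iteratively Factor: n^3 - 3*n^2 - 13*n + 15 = (n + 3)*(n^2 - 6*n + 5) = (n - 1)*(n + 3)*(n - 5)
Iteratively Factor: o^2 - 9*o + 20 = (o - 5)*(o - 4)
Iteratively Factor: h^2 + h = (h)*(h + 1)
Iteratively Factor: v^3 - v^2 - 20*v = (v)*(v^2 - v - 20) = v*(v + 4)*(v - 5)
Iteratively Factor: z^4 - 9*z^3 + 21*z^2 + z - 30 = (z - 3)*(z^3 - 6*z^2 + 3*z + 10) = (z - 5)*(z - 3)*(z^2 - z - 2) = (z - 5)*(z - 3)*(z + 1)*(z - 2)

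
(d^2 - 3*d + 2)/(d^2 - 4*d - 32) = (-d^2 + 3*d - 2)/(-d^2 + 4*d + 32)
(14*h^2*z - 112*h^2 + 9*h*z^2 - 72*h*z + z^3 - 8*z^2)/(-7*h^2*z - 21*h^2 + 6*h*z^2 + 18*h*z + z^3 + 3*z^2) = (2*h*z - 16*h + z^2 - 8*z)/(-h*z - 3*h + z^2 + 3*z)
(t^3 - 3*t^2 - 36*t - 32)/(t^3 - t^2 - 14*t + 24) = (t^2 - 7*t - 8)/(t^2 - 5*t + 6)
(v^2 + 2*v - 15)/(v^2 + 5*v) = (v - 3)/v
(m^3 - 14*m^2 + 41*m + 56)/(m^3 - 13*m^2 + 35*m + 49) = (m - 8)/(m - 7)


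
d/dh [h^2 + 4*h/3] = 2*h + 4/3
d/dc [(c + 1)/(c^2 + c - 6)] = (c^2 + c - (c + 1)*(2*c + 1) - 6)/(c^2 + c - 6)^2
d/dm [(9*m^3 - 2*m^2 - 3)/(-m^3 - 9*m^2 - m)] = (-83*m^4 - 18*m^3 - 7*m^2 - 54*m - 3)/(m^2*(m^4 + 18*m^3 + 83*m^2 + 18*m + 1))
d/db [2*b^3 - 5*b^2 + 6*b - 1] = 6*b^2 - 10*b + 6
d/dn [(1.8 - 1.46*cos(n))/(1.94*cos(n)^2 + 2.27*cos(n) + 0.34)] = (-2.8324*cos(n)^2 + 6.984*cos(n) + 4.5824)*sin(n)/(3.7636*cos(n)^4 + 8.8076*cos(n)^3 + 6.4721*cos(n)^2 + 1.5436*cos(n) + 0.1156)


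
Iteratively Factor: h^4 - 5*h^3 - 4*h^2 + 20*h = (h - 2)*(h^3 - 3*h^2 - 10*h) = h*(h - 2)*(h^2 - 3*h - 10) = h*(h - 5)*(h - 2)*(h + 2)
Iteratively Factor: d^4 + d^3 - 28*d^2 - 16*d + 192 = (d - 4)*(d^3 + 5*d^2 - 8*d - 48) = (d - 4)*(d + 4)*(d^2 + d - 12) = (d - 4)*(d - 3)*(d + 4)*(d + 4)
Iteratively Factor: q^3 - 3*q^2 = (q)*(q^2 - 3*q) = q*(q - 3)*(q)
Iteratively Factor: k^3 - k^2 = (k - 1)*(k^2) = k*(k - 1)*(k)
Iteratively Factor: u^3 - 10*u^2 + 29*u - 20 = (u - 5)*(u^2 - 5*u + 4) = (u - 5)*(u - 1)*(u - 4)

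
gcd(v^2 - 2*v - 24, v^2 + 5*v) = 1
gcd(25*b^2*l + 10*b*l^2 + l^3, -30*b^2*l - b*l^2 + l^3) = 5*b*l + l^2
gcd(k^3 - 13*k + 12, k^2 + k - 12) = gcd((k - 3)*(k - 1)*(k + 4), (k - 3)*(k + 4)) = k^2 + k - 12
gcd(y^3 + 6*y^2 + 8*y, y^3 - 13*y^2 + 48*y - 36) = 1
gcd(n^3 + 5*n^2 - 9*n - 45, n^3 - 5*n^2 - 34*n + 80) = n + 5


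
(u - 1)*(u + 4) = u^2 + 3*u - 4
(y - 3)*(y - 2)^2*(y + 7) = y^4 - 33*y^2 + 100*y - 84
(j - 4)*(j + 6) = j^2 + 2*j - 24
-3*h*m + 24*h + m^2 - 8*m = (-3*h + m)*(m - 8)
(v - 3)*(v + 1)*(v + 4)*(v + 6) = v^4 + 8*v^3 + v^2 - 78*v - 72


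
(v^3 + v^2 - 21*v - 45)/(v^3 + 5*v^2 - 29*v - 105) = (v + 3)/(v + 7)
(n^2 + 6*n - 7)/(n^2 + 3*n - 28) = (n - 1)/(n - 4)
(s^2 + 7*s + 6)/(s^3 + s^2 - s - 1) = (s + 6)/(s^2 - 1)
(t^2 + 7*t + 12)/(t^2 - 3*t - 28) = (t + 3)/(t - 7)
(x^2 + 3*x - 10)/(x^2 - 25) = (x - 2)/(x - 5)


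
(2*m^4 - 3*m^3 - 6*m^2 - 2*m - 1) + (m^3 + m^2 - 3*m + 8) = 2*m^4 - 2*m^3 - 5*m^2 - 5*m + 7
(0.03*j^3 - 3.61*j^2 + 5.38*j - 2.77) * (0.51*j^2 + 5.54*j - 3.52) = 0.0153*j^5 - 1.6749*j^4 - 17.3612*j^3 + 41.0997*j^2 - 34.2834*j + 9.7504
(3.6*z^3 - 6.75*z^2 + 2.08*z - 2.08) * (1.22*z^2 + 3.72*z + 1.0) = 4.392*z^5 + 5.157*z^4 - 18.9724*z^3 - 1.55*z^2 - 5.6576*z - 2.08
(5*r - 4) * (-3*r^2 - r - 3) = -15*r^3 + 7*r^2 - 11*r + 12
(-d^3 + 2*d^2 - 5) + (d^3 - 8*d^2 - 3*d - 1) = -6*d^2 - 3*d - 6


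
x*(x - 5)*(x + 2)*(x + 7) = x^4 + 4*x^3 - 31*x^2 - 70*x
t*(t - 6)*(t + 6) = t^3 - 36*t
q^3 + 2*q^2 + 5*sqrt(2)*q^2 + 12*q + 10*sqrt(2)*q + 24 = (q + 2)*(q + 2*sqrt(2))*(q + 3*sqrt(2))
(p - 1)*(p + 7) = p^2 + 6*p - 7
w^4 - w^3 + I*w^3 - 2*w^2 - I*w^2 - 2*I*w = w*(w - 2)*(w + 1)*(w + I)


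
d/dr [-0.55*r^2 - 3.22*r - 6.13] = -1.1*r - 3.22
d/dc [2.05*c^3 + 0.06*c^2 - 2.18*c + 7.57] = 6.15*c^2 + 0.12*c - 2.18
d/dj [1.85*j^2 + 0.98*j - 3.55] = 3.7*j + 0.98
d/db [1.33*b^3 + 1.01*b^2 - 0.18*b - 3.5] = 3.99*b^2 + 2.02*b - 0.18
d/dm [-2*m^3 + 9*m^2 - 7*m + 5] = -6*m^2 + 18*m - 7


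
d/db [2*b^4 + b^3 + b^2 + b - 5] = 8*b^3 + 3*b^2 + 2*b + 1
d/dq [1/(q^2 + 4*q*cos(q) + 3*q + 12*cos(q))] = (4*q*sin(q) - 2*q + 12*sin(q) - 4*cos(q) - 3)/((q + 3)^2*(q + 4*cos(q))^2)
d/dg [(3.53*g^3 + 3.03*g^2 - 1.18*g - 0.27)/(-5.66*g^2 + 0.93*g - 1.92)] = (-19.9798*g^4 + 6.5658*g^3 - 24.1937*g^2 - 14.6916*g + 2.5167)/(32.0356*g^4 - 10.5276*g^3 + 22.5993*g^2 - 3.5712*g + 3.6864)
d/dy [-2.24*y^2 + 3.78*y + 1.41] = 3.78 - 4.48*y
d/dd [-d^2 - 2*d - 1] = -2*d - 2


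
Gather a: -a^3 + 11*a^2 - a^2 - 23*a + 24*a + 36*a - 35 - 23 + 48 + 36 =-a^3 + 10*a^2 + 37*a + 26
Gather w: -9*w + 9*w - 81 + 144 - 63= 0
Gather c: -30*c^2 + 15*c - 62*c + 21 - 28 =-30*c^2 - 47*c - 7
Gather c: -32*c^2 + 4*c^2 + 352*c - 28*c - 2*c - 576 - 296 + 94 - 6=-28*c^2 + 322*c - 784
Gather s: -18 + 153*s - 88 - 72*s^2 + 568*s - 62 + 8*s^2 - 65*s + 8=-64*s^2 + 656*s - 160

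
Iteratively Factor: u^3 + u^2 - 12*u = (u + 4)*(u^2 - 3*u) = u*(u + 4)*(u - 3)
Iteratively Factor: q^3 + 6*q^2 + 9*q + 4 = (q + 4)*(q^2 + 2*q + 1) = (q + 1)*(q + 4)*(q + 1)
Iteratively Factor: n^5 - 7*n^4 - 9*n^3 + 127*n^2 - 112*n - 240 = (n + 4)*(n^4 - 11*n^3 + 35*n^2 - 13*n - 60) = (n - 5)*(n + 4)*(n^3 - 6*n^2 + 5*n + 12) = (n - 5)*(n - 4)*(n + 4)*(n^2 - 2*n - 3) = (n - 5)*(n - 4)*(n - 3)*(n + 4)*(n + 1)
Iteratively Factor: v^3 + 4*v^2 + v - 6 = (v - 1)*(v^2 + 5*v + 6) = (v - 1)*(v + 2)*(v + 3)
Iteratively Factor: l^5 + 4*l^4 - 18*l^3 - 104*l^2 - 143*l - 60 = (l - 5)*(l^4 + 9*l^3 + 27*l^2 + 31*l + 12) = (l - 5)*(l + 1)*(l^3 + 8*l^2 + 19*l + 12) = (l - 5)*(l + 1)*(l + 3)*(l^2 + 5*l + 4) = (l - 5)*(l + 1)*(l + 3)*(l + 4)*(l + 1)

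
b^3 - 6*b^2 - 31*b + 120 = (b - 8)*(b - 3)*(b + 5)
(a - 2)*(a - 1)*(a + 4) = a^3 + a^2 - 10*a + 8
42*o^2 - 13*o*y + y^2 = (-7*o + y)*(-6*o + y)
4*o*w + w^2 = w*(4*o + w)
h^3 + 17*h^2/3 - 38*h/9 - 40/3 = (h - 5/3)*(h + 4/3)*(h + 6)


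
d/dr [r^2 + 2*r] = 2*r + 2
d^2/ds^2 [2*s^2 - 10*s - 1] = 4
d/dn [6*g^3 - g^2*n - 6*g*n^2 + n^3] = -g^2 - 12*g*n + 3*n^2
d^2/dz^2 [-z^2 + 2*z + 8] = -2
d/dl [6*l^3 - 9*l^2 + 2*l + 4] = 18*l^2 - 18*l + 2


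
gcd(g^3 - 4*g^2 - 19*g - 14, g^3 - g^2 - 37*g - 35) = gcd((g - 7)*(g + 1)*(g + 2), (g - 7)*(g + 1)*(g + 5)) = g^2 - 6*g - 7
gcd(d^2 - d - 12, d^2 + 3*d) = d + 3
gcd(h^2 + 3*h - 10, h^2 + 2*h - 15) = h + 5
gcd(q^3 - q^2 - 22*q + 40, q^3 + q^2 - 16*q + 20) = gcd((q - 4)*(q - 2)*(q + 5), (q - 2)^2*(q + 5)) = q^2 + 3*q - 10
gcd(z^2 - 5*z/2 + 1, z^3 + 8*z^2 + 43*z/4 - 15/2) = z - 1/2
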